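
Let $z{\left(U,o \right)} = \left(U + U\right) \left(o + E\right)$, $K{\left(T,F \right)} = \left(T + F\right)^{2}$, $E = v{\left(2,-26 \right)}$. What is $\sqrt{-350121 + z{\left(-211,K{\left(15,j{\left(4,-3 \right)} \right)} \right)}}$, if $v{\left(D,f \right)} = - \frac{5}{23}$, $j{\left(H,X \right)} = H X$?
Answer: $\frac{i \sqrt{187174621}}{23} \approx 594.83 i$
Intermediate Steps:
$v{\left(D,f \right)} = - \frac{5}{23}$ ($v{\left(D,f \right)} = \left(-5\right) \frac{1}{23} = - \frac{5}{23}$)
$E = - \frac{5}{23} \approx -0.21739$
$K{\left(T,F \right)} = \left(F + T\right)^{2}$
$z{\left(U,o \right)} = 2 U \left(- \frac{5}{23} + o\right)$ ($z{\left(U,o \right)} = \left(U + U\right) \left(o - \frac{5}{23}\right) = 2 U \left(- \frac{5}{23} + o\right)$)
$\sqrt{-350121 + z{\left(-211,K{\left(15,j{\left(4,-3 \right)} \right)} \right)}} = \sqrt{-350121 + \frac{2}{23} \left(-211\right) \left(-5 + 23 \left(4 \left(-3\right) + 15\right)^{2}\right)} = \sqrt{-350121 + \frac{2}{23} \left(-211\right) \left(-5 + 23 \left(-12 + 15\right)^{2}\right)} = \sqrt{-350121 + \frac{2}{23} \left(-211\right) \left(-5 + 23 \cdot 3^{2}\right)} = \sqrt{-350121 + \frac{2}{23} \left(-211\right) \left(-5 + 23 \cdot 9\right)} = \sqrt{-350121 + \frac{2}{23} \left(-211\right) \left(-5 + 207\right)} = \sqrt{-350121 + \frac{2}{23} \left(-211\right) 202} = \sqrt{-350121 - \frac{85244}{23}} = \sqrt{- \frac{8138027}{23}} = \frac{i \sqrt{187174621}}{23}$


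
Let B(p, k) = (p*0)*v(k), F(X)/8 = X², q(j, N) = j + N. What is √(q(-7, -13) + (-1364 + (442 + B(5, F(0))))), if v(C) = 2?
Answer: I*√942 ≈ 30.692*I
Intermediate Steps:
q(j, N) = N + j
F(X) = 8*X²
B(p, k) = 0 (B(p, k) = (p*0)*2 = 0*2 = 0)
√(q(-7, -13) + (-1364 + (442 + B(5, F(0))))) = √((-13 - 7) + (-1364 + (442 + 0))) = √(-20 + (-1364 + 442)) = √(-20 - 922) = √(-942) = I*√942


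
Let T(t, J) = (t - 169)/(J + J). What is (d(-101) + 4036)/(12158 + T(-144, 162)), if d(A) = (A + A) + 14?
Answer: 1246752/3938879 ≈ 0.31652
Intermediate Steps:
T(t, J) = (-169 + t)/(2*J) (T(t, J) = (-169 + t)/((2*J)) = (-169 + t)*(1/(2*J)) = (-169 + t)/(2*J))
d(A) = 14 + 2*A (d(A) = 2*A + 14 = 14 + 2*A)
(d(-101) + 4036)/(12158 + T(-144, 162)) = ((14 + 2*(-101)) + 4036)/(12158 + (½)*(-169 - 144)/162) = ((14 - 202) + 4036)/(12158 + (½)*(1/162)*(-313)) = (-188 + 4036)/(12158 - 313/324) = 3848/(3938879/324) = 3848*(324/3938879) = 1246752/3938879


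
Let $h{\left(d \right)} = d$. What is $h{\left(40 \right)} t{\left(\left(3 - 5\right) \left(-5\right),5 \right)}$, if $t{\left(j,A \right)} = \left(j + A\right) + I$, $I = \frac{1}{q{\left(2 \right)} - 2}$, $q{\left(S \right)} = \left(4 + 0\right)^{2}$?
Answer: $\frac{4220}{7} \approx 602.86$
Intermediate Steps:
$q{\left(S \right)} = 16$ ($q{\left(S \right)} = 4^{2} = 16$)
$I = \frac{1}{14}$ ($I = \frac{1}{16 - 2} = \frac{1}{14} \approx 0.071429$)
$t{\left(j,A \right)} = \frac{1}{14} + A + j$ ($t{\left(j,A \right)} = \left(j + A\right) + \frac{1}{14} = \left(A + j\right) + \frac{1}{14} = \frac{1}{14} + A + j$)
$h{\left(40 \right)} t{\left(\left(3 - 5\right) \left(-5\right),5 \right)} = 40 \left(\frac{1}{14} + 5 + \left(3 - 5\right) \left(-5\right)\right) = 40 \left(\frac{1}{14} + 5 - -10\right) = 40 \left(\frac{1}{14} + 5 + 10\right) = 40 \cdot \frac{211}{14} = \frac{4220}{7}$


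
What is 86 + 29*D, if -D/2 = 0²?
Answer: 86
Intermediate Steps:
D = 0 (D = -2*0² = -2*0 = 0)
86 + 29*D = 86 + 29*0 = 86 + 0 = 86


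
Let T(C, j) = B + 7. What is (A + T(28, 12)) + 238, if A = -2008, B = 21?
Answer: -1742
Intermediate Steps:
T(C, j) = 28 (T(C, j) = 21 + 7 = 28)
(A + T(28, 12)) + 238 = (-2008 + 28) + 238 = -1980 + 238 = -1742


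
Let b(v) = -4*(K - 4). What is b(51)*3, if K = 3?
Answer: 12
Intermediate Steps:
b(v) = 4 (b(v) = -4*(3 - 4) = -4*(-1) = 4)
b(51)*3 = 4*3 = 12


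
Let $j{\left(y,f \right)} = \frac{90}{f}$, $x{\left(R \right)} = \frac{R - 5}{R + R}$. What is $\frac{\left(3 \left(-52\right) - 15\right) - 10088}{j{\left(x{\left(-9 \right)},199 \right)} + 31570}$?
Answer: $- \frac{2041541}{6282520} \approx -0.32496$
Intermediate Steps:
$x{\left(R \right)} = \frac{-5 + R}{2 R}$
$\frac{\left(3 \left(-52\right) - 15\right) - 10088}{j{\left(x{\left(-9 \right)},199 \right)} + 31570} = \frac{\left(3 \left(-52\right) - 15\right) - 10088}{\frac{90}{199} + 31570} = \frac{\left(-156 - 15\right) - 10088}{90 \cdot \frac{1}{199} + 31570} = \frac{-171 - 10088}{\frac{90}{199} + 31570} = - \frac{10259}{\frac{6282520}{199}} = \left(-10259\right) \frac{199}{6282520} = - \frac{2041541}{6282520}$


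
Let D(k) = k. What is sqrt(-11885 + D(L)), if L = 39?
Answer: I*sqrt(11846) ≈ 108.84*I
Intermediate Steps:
sqrt(-11885 + D(L)) = sqrt(-11885 + 39) = sqrt(-11846) = I*sqrt(11846)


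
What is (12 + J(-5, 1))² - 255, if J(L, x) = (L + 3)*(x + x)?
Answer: -191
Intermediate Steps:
J(L, x) = 2*x*(3 + L) (J(L, x) = (3 + L)*(2*x) = 2*x*(3 + L))
(12 + J(-5, 1))² - 255 = (12 + 2*1*(3 - 5))² - 255 = (12 + 2*1*(-2))² - 255 = (12 - 4)² - 255 = 8² - 255 = 64 - 255 = -191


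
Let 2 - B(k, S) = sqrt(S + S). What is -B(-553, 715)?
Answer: -2 + sqrt(1430) ≈ 35.815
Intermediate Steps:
B(k, S) = 2 - sqrt(2)*sqrt(S) (B(k, S) = 2 - sqrt(S + S) = 2 - sqrt(2*S) = 2 - sqrt(2)*sqrt(S))
-B(-553, 715) = -(2 - sqrt(2)*sqrt(715)) = -(2 - sqrt(1430)) = -2 + sqrt(1430)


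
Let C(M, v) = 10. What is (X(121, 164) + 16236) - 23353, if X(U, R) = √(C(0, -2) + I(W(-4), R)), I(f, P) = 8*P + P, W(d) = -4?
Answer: -7117 + √1486 ≈ -7078.5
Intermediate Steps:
I(f, P) = 9*P
X(U, R) = √(10 + 9*R)
(X(121, 164) + 16236) - 23353 = (√(10 + 9*164) + 16236) - 23353 = (√(10 + 1476) + 16236) - 23353 = (√1486 + 16236) - 23353 = (16236 + √1486) - 23353 = -7117 + √1486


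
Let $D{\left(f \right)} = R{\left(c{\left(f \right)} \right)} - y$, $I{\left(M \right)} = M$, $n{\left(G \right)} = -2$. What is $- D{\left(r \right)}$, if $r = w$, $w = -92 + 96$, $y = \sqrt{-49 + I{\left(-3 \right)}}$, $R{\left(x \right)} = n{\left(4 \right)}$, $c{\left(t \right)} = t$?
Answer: $2 + 2 i \sqrt{13} \approx 2.0 + 7.2111 i$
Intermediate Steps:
$R{\left(x \right)} = -2$
$y = 2 i \sqrt{13}$ ($y = \sqrt{-49 - 3} = \sqrt{-52} = 2 i \sqrt{13} \approx 7.2111 i$)
$w = 4$
$r = 4$
$D{\left(f \right)} = -2 - 2 i \sqrt{13}$
$- D{\left(r \right)} = - (-2 - 2 i \sqrt{13}) = 2 + 2 i \sqrt{13}$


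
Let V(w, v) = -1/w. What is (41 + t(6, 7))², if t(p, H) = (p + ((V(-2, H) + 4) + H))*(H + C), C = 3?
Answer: 46656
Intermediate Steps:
t(p, H) = (3 + H)*(9/2 + H + p) (t(p, H) = (p + ((-1/(-2) + 4) + H))*(H + 3) = (p + ((-1*(-½) + 4) + H))*(3 + H) = (p + ((½ + 4) + H))*(3 + H) = (p + (9/2 + H))*(3 + H) = (9/2 + H + p)*(3 + H) = (3 + H)*(9/2 + H + p))
(41 + t(6, 7))² = (41 + (27/2 + 7² + 3*6 + (15/2)*7 + 7*6))² = (41 + (27/2 + 49 + 18 + 105/2 + 42))² = (41 + 175)² = 216² = 46656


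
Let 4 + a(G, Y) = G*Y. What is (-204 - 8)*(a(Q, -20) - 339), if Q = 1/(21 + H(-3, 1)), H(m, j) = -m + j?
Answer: 364428/5 ≈ 72886.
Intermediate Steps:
H(m, j) = j - m
Q = 1/25 (Q = 1/(21 + (1 - 1*(-3))) = 1/(21 + (1 + 3)) = 1/(21 + 4) = 1/25 ≈ 0.040000)
a(G, Y) = -4 + G*Y
(-204 - 8)*(a(Q, -20) - 339) = (-204 - 8)*((-4 + (1/25)*(-20)) - 339) = -212*((-4 - ⅘) - 339) = -212*(-24/5 - 339) = -212*(-1719/5) = 364428/5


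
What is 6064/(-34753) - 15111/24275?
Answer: -672356183/843629075 ≈ -0.79698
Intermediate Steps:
6064/(-34753) - 15111/24275 = 6064*(-1/34753) - 15111*1/24275 = -6064/34753 - 15111/24275 = -672356183/843629075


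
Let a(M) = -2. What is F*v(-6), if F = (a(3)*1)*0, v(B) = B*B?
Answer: 0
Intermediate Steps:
v(B) = B**2
F = 0 (F = -2*1*0 = -2*0 = 0)
F*v(-6) = 0*(-6)**2 = 0*36 = 0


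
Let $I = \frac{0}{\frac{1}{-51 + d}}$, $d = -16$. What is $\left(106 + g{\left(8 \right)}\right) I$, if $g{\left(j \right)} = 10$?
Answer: $0$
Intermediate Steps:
$I = 0$ ($I = \frac{0}{\frac{1}{-51 - 16}} = \frac{0}{\frac{1}{-67}} = \frac{0}{- \frac{1}{67}} = 0 \left(-67\right) = 0$)
$\left(106 + g{\left(8 \right)}\right) I = \left(106 + 10\right) 0 = 116 \cdot 0 = 0$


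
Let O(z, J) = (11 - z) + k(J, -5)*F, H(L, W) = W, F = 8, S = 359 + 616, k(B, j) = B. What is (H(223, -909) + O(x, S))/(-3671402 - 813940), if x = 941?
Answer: -1987/1495114 ≈ -0.0013290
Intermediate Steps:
S = 975
O(z, J) = 11 - z + 8*J (O(z, J) = (11 - z) + J*8 = (11 - z) + 8*J = 11 - z + 8*J)
(H(223, -909) + O(x, S))/(-3671402 - 813940) = (-909 + (11 - 1*941 + 8*975))/(-3671402 - 813940) = (-909 + (11 - 941 + 7800))/(-4485342) = (-909 + 6870)*(-1/4485342) = 5961*(-1/4485342) = -1987/1495114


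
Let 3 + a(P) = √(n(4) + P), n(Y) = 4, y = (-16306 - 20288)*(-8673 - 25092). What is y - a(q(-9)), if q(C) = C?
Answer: 1235596413 - I*√5 ≈ 1.2356e+9 - 2.2361*I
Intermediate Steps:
y = 1235596410 (y = -36594*(-33765) = 1235596410)
a(P) = -3 + √(4 + P)
y - a(q(-9)) = 1235596410 - (-3 + √(4 - 9)) = 1235596410 - (-3 + √(-5)) = 1235596410 - (-3 + I*√5) = 1235596410 + (3 - I*√5) = 1235596413 - I*√5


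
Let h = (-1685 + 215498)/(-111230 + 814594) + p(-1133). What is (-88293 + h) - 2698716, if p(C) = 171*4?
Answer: -1959800483487/703364 ≈ -2.7863e+6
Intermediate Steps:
p(C) = 684
h = 481314789/703364 (h = (-1685 + 215498)/(-111230 + 814594) + 684 = 213813/703364 + 684 = 481314789/703364 ≈ 684.30)
(-88293 + h) - 2698716 = (-88293 + 481314789/703364) - 2698716 = -61620802863/703364 - 2698716 = -1959800483487/703364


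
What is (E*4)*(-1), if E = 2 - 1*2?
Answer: 0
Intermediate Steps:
E = 0 (E = 2 - 2 = 0)
(E*4)*(-1) = (0*4)*(-1) = 0*(-1) = 0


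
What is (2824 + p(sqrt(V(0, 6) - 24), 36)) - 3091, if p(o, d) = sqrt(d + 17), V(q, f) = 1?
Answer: -267 + sqrt(53) ≈ -259.72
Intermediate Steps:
p(o, d) = sqrt(17 + d)
(2824 + p(sqrt(V(0, 6) - 24), 36)) - 3091 = (2824 + sqrt(17 + 36)) - 3091 = (2824 + sqrt(53)) - 3091 = -267 + sqrt(53)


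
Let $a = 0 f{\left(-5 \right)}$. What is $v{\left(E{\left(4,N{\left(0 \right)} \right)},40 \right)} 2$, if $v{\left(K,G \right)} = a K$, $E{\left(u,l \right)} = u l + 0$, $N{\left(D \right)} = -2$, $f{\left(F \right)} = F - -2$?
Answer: $0$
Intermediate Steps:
$f{\left(F \right)} = 2 + F$ ($f{\left(F \right)} = F + 2 = 2 + F$)
$a = 0$ ($a = 0 \left(2 - 5\right) = 0 \left(-3\right) = 0$)
$E{\left(u,l \right)} = l u$ ($E{\left(u,l \right)} = l u + 0 = l u$)
$v{\left(K,G \right)} = 0$ ($v{\left(K,G \right)} = 0 K = 0$)
$v{\left(E{\left(4,N{\left(0 \right)} \right)},40 \right)} 2 = 0 \cdot 2 = 0$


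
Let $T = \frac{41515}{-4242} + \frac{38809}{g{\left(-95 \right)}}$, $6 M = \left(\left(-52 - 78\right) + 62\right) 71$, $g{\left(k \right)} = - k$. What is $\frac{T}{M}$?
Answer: $- \frac{160683853}{324272620} \approx -0.49552$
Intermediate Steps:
$M = - \frac{2414}{3}$ ($M = \frac{\left(\left(-52 - 78\right) + 62\right) 71}{6} = \frac{\left(-130 + 62\right) 71}{6} = \frac{\left(-68\right) 71}{6} = \frac{1}{6} \left(-4828\right) = - \frac{2414}{3} \approx -804.67$)
$T = \frac{160683853}{402990}$ ($T = \frac{41515}{-4242} + \frac{38809}{\left(-1\right) \left(-95\right)} = 41515 \left(- \frac{1}{4242}\right) + \frac{38809}{95} = - \frac{41515}{4242} + 38809 \cdot \frac{1}{95} = - \frac{41515}{4242} + \frac{38809}{95} = \frac{160683853}{402990} \approx 398.73$)
$\frac{T}{M} = \frac{160683853}{402990 \left(- \frac{2414}{3}\right)} = \frac{160683853}{402990} \left(- \frac{3}{2414}\right) = - \frac{160683853}{324272620}$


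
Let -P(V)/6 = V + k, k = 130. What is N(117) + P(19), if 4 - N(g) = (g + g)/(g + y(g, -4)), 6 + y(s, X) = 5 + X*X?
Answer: -19619/22 ≈ -891.77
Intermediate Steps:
y(s, X) = -1 + X² (y(s, X) = -6 + (5 + X*X) = -6 + (5 + X²) = -1 + X²)
P(V) = -780 - 6*V (P(V) = -6*(V + 130) = -6*(130 + V) = -780 - 6*V)
N(g) = 4 - 2*g/(15 + g) (N(g) = 4 - (g + g)/(g + (-1 + (-4)²)) = 4 - 2*g/(g + (-1 + 16)) = 4 - 2*g/(g + 15) = 4 - 2*g/(15 + g))
N(117) + P(19) = 2*(30 + 117)/(15 + 117) + (-780 - 6*19) = 2*147/132 + (-780 - 114) = 2*(1/132)*147 - 894 = 49/22 - 894 = -19619/22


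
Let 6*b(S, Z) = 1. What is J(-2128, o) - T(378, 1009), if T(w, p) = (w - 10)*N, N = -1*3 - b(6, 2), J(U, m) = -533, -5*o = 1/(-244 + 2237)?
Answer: 1897/3 ≈ 632.33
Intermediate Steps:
b(S, Z) = ⅙ (b(S, Z) = (⅙)*1 = ⅙)
o = -1/9965 (o = -1/(5*(-244 + 2237)) = -⅕/1993 = -⅕*1/1993 = -1/9965 ≈ -0.00010035)
N = -19/6 (N = -1*3 - 1*⅙ = -3 - ⅙ = -19/6 ≈ -3.1667)
T(w, p) = 95/3 - 19*w/6 (T(w, p) = (w - 10)*(-19/6) = (-10 + w)*(-19/6) = 95/3 - 19*w/6)
J(-2128, o) - T(378, 1009) = -533 - (95/3 - 19/6*378) = -533 - (95/3 - 1197) = -533 - 1*(-3496/3) = -533 + 3496/3 = 1897/3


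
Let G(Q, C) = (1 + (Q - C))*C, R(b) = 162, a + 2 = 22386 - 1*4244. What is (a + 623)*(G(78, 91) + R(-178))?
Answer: -17449590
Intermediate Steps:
a = 18140 (a = -2 + (22386 - 1*4244) = -2 + (22386 - 4244) = -2 + 18142 = 18140)
G(Q, C) = C*(1 + Q - C) (G(Q, C) = (1 + Q - C)*C = C*(1 + Q - C))
(a + 623)*(G(78, 91) + R(-178)) = (18140 + 623)*(91*(1 + 78 - 1*91) + 162) = 18763*(91*(1 + 78 - 91) + 162) = 18763*(91*(-12) + 162) = 18763*(-1092 + 162) = 18763*(-930) = -17449590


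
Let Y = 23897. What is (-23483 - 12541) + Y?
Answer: -12127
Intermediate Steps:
(-23483 - 12541) + Y = (-23483 - 12541) + 23897 = -36024 + 23897 = -12127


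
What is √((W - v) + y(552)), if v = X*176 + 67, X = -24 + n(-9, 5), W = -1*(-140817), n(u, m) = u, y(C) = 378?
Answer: 2*√36734 ≈ 383.32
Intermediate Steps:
W = 140817
X = -33 (X = -24 - 9 = -33)
v = -5741 (v = -33*176 + 67 = -5808 + 67 = -5741)
√((W - v) + y(552)) = √((140817 - 1*(-5741)) + 378) = √((140817 + 5741) + 378) = √(146558 + 378) = √146936 = 2*√36734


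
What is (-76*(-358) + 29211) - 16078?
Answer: 40341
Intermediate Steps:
(-76*(-358) + 29211) - 16078 = (27208 + 29211) - 16078 = 56419 - 16078 = 40341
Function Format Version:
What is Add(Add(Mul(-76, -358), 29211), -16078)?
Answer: 40341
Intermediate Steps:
Add(Add(Mul(-76, -358), 29211), -16078) = Add(Add(27208, 29211), -16078) = Add(56419, -16078) = 40341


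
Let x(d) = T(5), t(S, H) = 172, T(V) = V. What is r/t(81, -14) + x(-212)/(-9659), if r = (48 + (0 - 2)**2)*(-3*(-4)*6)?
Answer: 9040609/415337 ≈ 21.767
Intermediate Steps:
x(d) = 5
r = 3744 (r = (48 + (-2)**2)*(12*6) = (48 + 4)*72 = 52*72 = 3744)
r/t(81, -14) + x(-212)/(-9659) = 3744/172 + 5/(-9659) = 3744*(1/172) + 5*(-1/9659) = 936/43 - 5/9659 = 9040609/415337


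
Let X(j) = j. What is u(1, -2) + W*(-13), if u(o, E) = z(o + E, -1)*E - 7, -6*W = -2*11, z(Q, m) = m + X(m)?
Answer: -152/3 ≈ -50.667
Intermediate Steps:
z(Q, m) = 2*m (z(Q, m) = m + m = 2*m)
W = 11/3 (W = -(-1)*11/3 = -1/6*(-22) = 11/3 ≈ 3.6667)
u(o, E) = -7 - 2*E (u(o, E) = (2*(-1))*E - 7 = -2*E - 7 = -7 - 2*E)
u(1, -2) + W*(-13) = (-7 - 2*(-2)) + (11/3)*(-13) = (-7 + 4) - 143/3 = -3 - 143/3 = -152/3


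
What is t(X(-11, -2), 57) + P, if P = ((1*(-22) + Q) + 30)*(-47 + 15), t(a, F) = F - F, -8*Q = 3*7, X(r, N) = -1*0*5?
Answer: -172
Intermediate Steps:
X(r, N) = 0 (X(r, N) = 0*5 = 0)
Q = -21/8 (Q = -3*7/8 = -⅛*21 = -21/8 ≈ -2.6250)
t(a, F) = 0
P = -172 (P = ((1*(-22) - 21/8) + 30)*(-47 + 15) = ((-22 - 21/8) + 30)*(-32) = (-197/8 + 30)*(-32) = (43/8)*(-32) = -172)
t(X(-11, -2), 57) + P = 0 - 172 = -172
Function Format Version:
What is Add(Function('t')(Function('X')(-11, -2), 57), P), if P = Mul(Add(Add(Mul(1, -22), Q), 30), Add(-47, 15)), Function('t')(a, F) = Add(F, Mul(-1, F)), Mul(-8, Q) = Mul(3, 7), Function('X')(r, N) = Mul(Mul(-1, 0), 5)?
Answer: -172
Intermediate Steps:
Function('X')(r, N) = 0 (Function('X')(r, N) = Mul(0, 5) = 0)
Q = Rational(-21, 8) (Q = Mul(Rational(-1, 8), Mul(3, 7)) = Mul(Rational(-1, 8), 21) = Rational(-21, 8) ≈ -2.6250)
Function('t')(a, F) = 0
P = -172 (P = Mul(Add(Add(Mul(1, -22), Rational(-21, 8)), 30), Add(-47, 15)) = Mul(Add(Add(-22, Rational(-21, 8)), 30), -32) = Mul(Add(Rational(-197, 8), 30), -32) = Mul(Rational(43, 8), -32) = -172)
Add(Function('t')(Function('X')(-11, -2), 57), P) = Add(0, -172) = -172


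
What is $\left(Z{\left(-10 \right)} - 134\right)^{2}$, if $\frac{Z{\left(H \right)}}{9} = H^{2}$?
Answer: $586756$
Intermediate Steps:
$Z{\left(H \right)} = 9 H^{2}$
$\left(Z{\left(-10 \right)} - 134\right)^{2} = \left(9 \left(-10\right)^{2} - 134\right)^{2} = \left(9 \cdot 100 - 134\right)^{2} = \left(900 - 134\right)^{2} = 766^{2} = 586756$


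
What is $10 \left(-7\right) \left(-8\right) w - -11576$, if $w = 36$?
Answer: $31736$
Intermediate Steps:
$10 \left(-7\right) \left(-8\right) w - -11576 = 10 \left(-7\right) \left(-8\right) 36 - -11576 = \left(-70\right) \left(-8\right) 36 + 11576 = 560 \cdot 36 + 11576 = 20160 + 11576 = 31736$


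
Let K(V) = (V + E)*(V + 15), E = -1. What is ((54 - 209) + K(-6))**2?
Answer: 47524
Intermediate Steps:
K(V) = (-1 + V)*(15 + V) (K(V) = (V - 1)*(V + 15) = (-1 + V)*(15 + V))
((54 - 209) + K(-6))**2 = ((54 - 209) + (-15 + (-6)**2 + 14*(-6)))**2 = (-155 + (-15 + 36 - 84))**2 = (-155 - 63)**2 = (-218)**2 = 47524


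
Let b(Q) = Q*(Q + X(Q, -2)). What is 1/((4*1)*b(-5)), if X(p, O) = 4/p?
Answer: 1/116 ≈ 0.0086207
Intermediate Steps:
b(Q) = Q*(Q + 4/Q)
1/((4*1)*b(-5)) = 1/((4*1)*(4 + (-5)²)) = 1/(4*(4 + 25)) = 1/(4*29) = 1/116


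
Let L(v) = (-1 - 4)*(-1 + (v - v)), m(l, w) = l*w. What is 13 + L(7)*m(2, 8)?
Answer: 93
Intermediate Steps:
L(v) = 5 (L(v) = -5*(-1 + 0) = -5*(-1) = 5)
13 + L(7)*m(2, 8) = 13 + 5*(2*8) = 13 + 5*16 = 13 + 80 = 93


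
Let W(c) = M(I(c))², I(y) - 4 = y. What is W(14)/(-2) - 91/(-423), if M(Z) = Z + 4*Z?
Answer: -1713059/423 ≈ -4049.8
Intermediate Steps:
I(y) = 4 + y
M(Z) = 5*Z
W(c) = (20 + 5*c)² (W(c) = (5*(4 + c))² = (20 + 5*c)²)
W(14)/(-2) - 91/(-423) = (25*(4 + 14)²)/(-2) - 91/(-423) = (25*18²)*(-½) - 91*(-1/423) = (25*324)*(-½) + 91/423 = 8100*(-½) + 91/423 = -4050 + 91/423 = -1713059/423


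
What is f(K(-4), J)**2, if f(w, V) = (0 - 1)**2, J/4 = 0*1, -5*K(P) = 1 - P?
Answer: 1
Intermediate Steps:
K(P) = -1/5 + P/5 (K(P) = -(1 - P)/5 = -1/5 + P/5)
J = 0 (J = 4*(0*1) = 4*0 = 0)
f(w, V) = 1 (f(w, V) = (-1)**2 = 1)
f(K(-4), J)**2 = 1**2 = 1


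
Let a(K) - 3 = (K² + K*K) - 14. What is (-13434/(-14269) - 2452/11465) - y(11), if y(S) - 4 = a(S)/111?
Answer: -32404439911/6052981145 ≈ -5.3535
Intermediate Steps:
a(K) = -11 + 2*K² (a(K) = 3 + ((K² + K*K) - 14) = 3 + ((K² + K²) - 14) = 3 + (2*K² - 14) = 3 + (-14 + 2*K²) = -11 + 2*K²)
y(S) = 433/111 + 2*S²/111 (y(S) = 4 + (-11 + 2*S²)/111 = 4 + (-11 + 2*S²)*(1/111) = 4 + (-11/111 + 2*S²/111) = 433/111 + 2*S²/111)
(-13434/(-14269) - 2452/11465) - y(11) = (-13434/(-14269) - 2452/11465) - (433/111 + (2/111)*11²) = (-13434*(-1/14269) - 2452*1/11465) - (433/111 + (2/111)*121) = (13434/14269 - 2452/11465) - (433/111 + 242/111) = 119033222/163594085 - 1*225/37 = 119033222/163594085 - 225/37 = -32404439911/6052981145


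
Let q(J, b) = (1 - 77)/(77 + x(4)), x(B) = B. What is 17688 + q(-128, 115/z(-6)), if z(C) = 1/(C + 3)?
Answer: 1432652/81 ≈ 17687.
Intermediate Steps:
z(C) = 1/(3 + C)
q(J, b) = -76/81 (q(J, b) = (1 - 77)/(77 + 4) = -76/81)
17688 + q(-128, 115/z(-6)) = 17688 - 76/81 = 1432652/81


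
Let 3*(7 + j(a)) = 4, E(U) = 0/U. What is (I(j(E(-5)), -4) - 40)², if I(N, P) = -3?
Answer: 1849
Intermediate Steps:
E(U) = 0
j(a) = -17/3 (j(a) = -7 + (⅓)*4 = -7 + 4/3 = -17/3)
(I(j(E(-5)), -4) - 40)² = (-3 - 40)² = (-43)² = 1849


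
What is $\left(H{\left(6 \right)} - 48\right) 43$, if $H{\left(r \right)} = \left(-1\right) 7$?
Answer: $-2365$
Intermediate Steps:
$H{\left(r \right)} = -7$
$\left(H{\left(6 \right)} - 48\right) 43 = \left(-7 - 48\right) 43 = \left(-55\right) 43 = -2365$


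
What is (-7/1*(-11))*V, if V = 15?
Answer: 1155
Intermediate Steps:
(-7/1*(-11))*V = (-7/1*(-11))*15 = (-7*1*(-11))*15 = -7*(-11)*15 = 77*15 = 1155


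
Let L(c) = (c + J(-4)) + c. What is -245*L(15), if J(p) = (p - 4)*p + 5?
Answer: -16415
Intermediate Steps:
J(p) = 5 + p*(-4 + p) (J(p) = (-4 + p)*p + 5 = p*(-4 + p) + 5 = 5 + p*(-4 + p))
L(c) = 37 + 2*c (L(c) = (c + (5 + (-4)² - 4*(-4))) + c = (c + (5 + 16 + 16)) + c = (c + 37) + c = (37 + c) + c = 37 + 2*c)
-245*L(15) = -245*(37 + 2*15) = -245*(37 + 30) = -245*67 = -16415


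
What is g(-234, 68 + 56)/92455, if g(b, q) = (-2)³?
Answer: -8/92455 ≈ -8.6529e-5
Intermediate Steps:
g(b, q) = -8
g(-234, 68 + 56)/92455 = -8/92455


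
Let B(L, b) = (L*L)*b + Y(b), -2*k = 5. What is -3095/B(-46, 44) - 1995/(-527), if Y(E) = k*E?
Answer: 183891965/49007838 ≈ 3.7523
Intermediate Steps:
k = -5/2 (k = -½*5 = -5/2 ≈ -2.5000)
Y(E) = -5*E/2
B(L, b) = -5*b/2 + b*L² (B(L, b) = (L*L)*b - 5*b/2 = L²*b - 5*b/2 = b*L² - 5*b/2 = -5*b/2 + b*L²)
-3095/B(-46, 44) - 1995/(-527) = -3095*1/(22*(-5 + 2*(-46)²)) - 1995/(-527) = -3095*1/(22*(-5 + 2*2116)) - 1995*(-1/527) = -3095*1/(22*(-5 + 4232)) + 1995/527 = -3095/((½)*44*4227) + 1995/527 = -3095/92994 + 1995/527 = 183891965/49007838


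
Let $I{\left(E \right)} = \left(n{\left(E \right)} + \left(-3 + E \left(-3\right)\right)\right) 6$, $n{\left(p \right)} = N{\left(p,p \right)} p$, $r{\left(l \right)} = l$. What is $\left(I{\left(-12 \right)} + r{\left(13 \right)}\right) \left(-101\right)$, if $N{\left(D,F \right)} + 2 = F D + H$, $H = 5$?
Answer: $1047673$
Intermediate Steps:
$N{\left(D,F \right)} = 3 + D F$ ($N{\left(D,F \right)} = -2 + \left(F D + 5\right) = -2 + \left(D F + 5\right) = -2 + \left(5 + D F\right) = 3 + D F$)
$n{\left(p \right)} = p \left(3 + p^{2}\right)$ ($n{\left(p \right)} = \left(3 + p p\right) p = \left(3 + p^{2}\right) p = p \left(3 + p^{2}\right)$)
$I{\left(E \right)} = -18 - 18 E + 6 E \left(3 + E^{2}\right)$ ($I{\left(E \right)} = \left(E \left(3 + E^{2}\right) + \left(-3 + E \left(-3\right)\right)\right) 6 = \left(E \left(3 + E^{2}\right) - \left(3 + 3 E\right)\right) 6 = \left(-3 - 3 E + E \left(3 + E^{2}\right)\right) 6 = -18 - 18 E + 6 E \left(3 + E^{2}\right)$)
$\left(I{\left(-12 \right)} + r{\left(13 \right)}\right) \left(-101\right) = \left(\left(-18 + 6 \left(-12\right)^{3}\right) + 13\right) \left(-101\right) = \left(\left(-18 + 6 \left(-1728\right)\right) + 13\right) \left(-101\right) = \left(\left(-18 - 10368\right) + 13\right) \left(-101\right) = \left(-10386 + 13\right) \left(-101\right) = \left(-10373\right) \left(-101\right) = 1047673$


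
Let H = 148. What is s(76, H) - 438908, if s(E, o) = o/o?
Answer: -438907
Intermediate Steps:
s(E, o) = 1
s(76, H) - 438908 = 1 - 438908 = -438907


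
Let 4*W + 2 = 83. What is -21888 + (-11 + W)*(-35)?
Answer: -88847/4 ≈ -22212.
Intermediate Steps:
W = 81/4 (W = -1/2 + (1/4)*83 = -1/2 + 83/4 = 81/4 ≈ 20.250)
-21888 + (-11 + W)*(-35) = -21888 + (-11 + 81/4)*(-35) = -21888 + (37/4)*(-35) = -21888 - 1295/4 = -88847/4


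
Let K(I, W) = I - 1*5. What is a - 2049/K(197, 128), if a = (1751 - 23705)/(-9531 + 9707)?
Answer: -95329/704 ≈ -135.41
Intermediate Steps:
K(I, W) = -5 + I (K(I, W) = I - 5 = -5 + I)
a = -10977/88 (a = -21954/176 = -21954*1/176 = -10977/88 ≈ -124.74)
a - 2049/K(197, 128) = -10977/88 - 2049/(-5 + 197) = -10977/88 - 2049/192 = -10977/88 - 1*683/64 = -10977/88 - 683/64 = -95329/704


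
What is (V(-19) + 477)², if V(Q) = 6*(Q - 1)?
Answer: 127449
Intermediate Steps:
V(Q) = -6 + 6*Q (V(Q) = 6*(-1 + Q) = -6 + 6*Q)
(V(-19) + 477)² = ((-6 + 6*(-19)) + 477)² = ((-6 - 114) + 477)² = (-120 + 477)² = 357² = 127449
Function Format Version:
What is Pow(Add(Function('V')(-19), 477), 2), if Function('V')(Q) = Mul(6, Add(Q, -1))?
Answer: 127449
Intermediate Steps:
Function('V')(Q) = Add(-6, Mul(6, Q)) (Function('V')(Q) = Mul(6, Add(-1, Q)) = Add(-6, Mul(6, Q)))
Pow(Add(Function('V')(-19), 477), 2) = Pow(Add(Add(-6, Mul(6, -19)), 477), 2) = Pow(Add(Add(-6, -114), 477), 2) = Pow(Add(-120, 477), 2) = Pow(357, 2) = 127449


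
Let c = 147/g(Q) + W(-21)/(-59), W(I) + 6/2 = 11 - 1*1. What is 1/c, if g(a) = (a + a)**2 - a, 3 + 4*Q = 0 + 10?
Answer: 59/819 ≈ 0.072039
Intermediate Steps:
Q = 7/4 (Q = -3/4 + (0 + 10)/4 = -3/4 + (1/4)*10 = -3/4 + 5/2 = 7/4 ≈ 1.7500)
W(I) = 7 (W(I) = -3 + (11 - 1*1) = -3 + (11 - 1) = -3 + 10 = 7)
g(a) = -a + 4*a**2 (g(a) = (2*a)**2 - a = 4*a**2 - a = -a + 4*a**2)
c = 819/59 (c = 147/((7*(-1 + 4*(7/4))/4)) + 7/(-59) = 147/((7*(-1 + 7)/4)) + 7*(-1/59) = 147/(((7/4)*6)) - 7/59 = 147/(21/2) - 7/59 = 147*(2/21) - 7/59 = 14 - 7/59 = 819/59 ≈ 13.881)
1/c = 1/(819/59) = 59/819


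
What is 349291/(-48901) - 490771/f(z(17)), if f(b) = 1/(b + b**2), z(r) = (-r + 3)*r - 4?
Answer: -1399680915307353/48901 ≈ -2.8623e+10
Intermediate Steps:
z(r) = -4 + r*(3 - r) (z(r) = (3 - r)*r - 4 = r*(3 - r) - 4 = -4 + r*(3 - r))
349291/(-48901) - 490771/f(z(17)) = 349291/(-48901) - 490771*(1 + (-4 - 1*17**2 + 3*17))*(-4 - 1*17**2 + 3*17) = 349291*(-1/48901) - 490771*(1 + (-4 - 1*289 + 51))*(-4 - 1*289 + 51) = -349291/48901 - 490771*(1 + (-4 - 289 + 51))*(-4 - 289 + 51) = -349291/48901 - 490771/(1/((-242)*(1 - 242))) = -349291/48901 - 490771/((-1/242/(-241))) = -349291/48901 - 490771/((-1/242*(-1/241))) = -349291/48901 - 490771/1/58322 = -349291/48901 - 490771*58322 = -349291/48901 - 28622746262 = -1399680915307353/48901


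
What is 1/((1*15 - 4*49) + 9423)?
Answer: 1/9242 ≈ 0.00010820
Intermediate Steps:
1/((1*15 - 4*49) + 9423) = 1/((15 - 196) + 9423) = 1/(-181 + 9423) = 1/9242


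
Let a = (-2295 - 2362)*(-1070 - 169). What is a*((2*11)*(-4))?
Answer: -507762024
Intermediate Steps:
a = 5770023 (a = -4657*(-1239) = 5770023)
a*((2*11)*(-4)) = 5770023*((2*11)*(-4)) = 5770023*(22*(-4)) = 5770023*(-88) = -507762024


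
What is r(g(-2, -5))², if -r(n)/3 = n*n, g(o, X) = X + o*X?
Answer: 5625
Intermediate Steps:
g(o, X) = X + X*o
r(n) = -3*n² (r(n) = -3*n*n = -3*n²)
r(g(-2, -5))² = (-3*25*(1 - 2)²)² = (-3*(-5*(-1))²)² = (-3*5²)² = (-3*25)² = (-75)² = 5625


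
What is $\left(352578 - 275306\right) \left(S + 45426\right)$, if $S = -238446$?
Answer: $-14915041440$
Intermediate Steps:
$\left(352578 - 275306\right) \left(S + 45426\right) = \left(352578 - 275306\right) \left(-238446 + 45426\right) = 77272 \left(-193020\right) = -14915041440$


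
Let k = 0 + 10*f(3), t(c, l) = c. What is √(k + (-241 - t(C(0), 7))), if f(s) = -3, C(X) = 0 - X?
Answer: I*√271 ≈ 16.462*I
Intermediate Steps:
C(X) = -X
k = -30 (k = 0 + 10*(-3) = 0 - 30 = -30)
√(k + (-241 - t(C(0), 7))) = √(-30 + (-241 - (-1)*0)) = √(-30 + (-241 - 1*0)) = √(-30 + (-241 + 0)) = √(-30 - 241) = √(-271) = I*√271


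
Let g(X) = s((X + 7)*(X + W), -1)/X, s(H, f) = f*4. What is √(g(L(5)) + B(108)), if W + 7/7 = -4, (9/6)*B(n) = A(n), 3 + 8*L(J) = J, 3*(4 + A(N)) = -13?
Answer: I*√194/3 ≈ 4.6428*I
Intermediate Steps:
A(N) = -25/3 (A(N) = -4 + (⅓)*(-13) = -4 - 13/3 = -25/3)
L(J) = -3/8 + J/8
B(n) = -50/9 (B(n) = (⅔)*(-25/3) = -50/9)
W = -5 (W = -1 - 4 = -5)
s(H, f) = 4*f
g(X) = -4/X (g(X) = (4*(-1))/X = -4/X)
√(g(L(5)) + B(108)) = √(-4/(-3/8 + (⅛)*5) - 50/9) = √(-4/(-3/8 + 5/8) - 50/9) = √(-4/¼ - 50/9) = √(-4*4 - 50/9) = √(-16 - 50/9) = √(-194/9) = I*√194/3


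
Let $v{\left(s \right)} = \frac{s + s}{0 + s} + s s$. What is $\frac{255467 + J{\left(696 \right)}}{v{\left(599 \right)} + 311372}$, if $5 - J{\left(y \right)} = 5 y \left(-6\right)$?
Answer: $\frac{276352}{670175} \approx 0.41236$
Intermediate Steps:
$J{\left(y \right)} = 5 + 30 y$ ($J{\left(y \right)} = 5 - 5 y \left(-6\right) = 5 - - 30 y = 5 + 30 y$)
$v{\left(s \right)} = 2 + s^{2}$ ($v{\left(s \right)} = \frac{2 s}{s} + s^{2} = 2 + s^{2}$)
$\frac{255467 + J{\left(696 \right)}}{v{\left(599 \right)} + 311372} = \frac{255467 + \left(5 + 30 \cdot 696\right)}{\left(2 + 599^{2}\right) + 311372} = \frac{255467 + \left(5 + 20880\right)}{\left(2 + 358801\right) + 311372} = \frac{255467 + 20885}{358803 + 311372} = \frac{276352}{670175}$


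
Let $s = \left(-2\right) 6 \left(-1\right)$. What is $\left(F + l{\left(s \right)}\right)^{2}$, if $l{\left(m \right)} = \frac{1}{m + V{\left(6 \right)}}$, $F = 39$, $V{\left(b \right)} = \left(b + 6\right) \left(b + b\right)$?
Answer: $\frac{37027225}{24336} \approx 1521.5$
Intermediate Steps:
$V{\left(b \right)} = 2 b \left(6 + b\right)$ ($V{\left(b \right)} = \left(6 + b\right) 2 b = 2 b \left(6 + b\right)$)
$s = 12$ ($s = \left(-12\right) \left(-1\right) = 12$)
$l{\left(m \right)} = \frac{1}{144 + m}$ ($l{\left(m \right)} = \frac{1}{m + 2 \cdot 6 \left(6 + 6\right)} = \frac{1}{m + 2 \cdot 6 \cdot 12} = \frac{1}{m + 144} = \frac{1}{144 + m}$)
$\left(F + l{\left(s \right)}\right)^{2} = \left(39 + \frac{1}{144 + 12}\right)^{2} = \left(39 + \frac{1}{156}\right)^{2} = \left(\frac{6085}{156}\right)^{2} = \frac{37027225}{24336}$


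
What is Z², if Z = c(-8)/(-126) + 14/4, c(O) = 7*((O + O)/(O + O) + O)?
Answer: 1225/81 ≈ 15.123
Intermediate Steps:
c(O) = 7 + 7*O (c(O) = 7*((2*O)/((2*O)) + O) = 7*((2*O)*(1/(2*O)) + O) = 7*(1 + O) = 7 + 7*O)
Z = 35/9 (Z = (7 + 7*(-8))/(-126) + 14/4 = (7 - 56)*(-1/126) + 14*(¼) = -49*(-1/126) + 7/2 = 7/18 + 7/2 = 35/9 ≈ 3.8889)
Z² = (35/9)² = 1225/81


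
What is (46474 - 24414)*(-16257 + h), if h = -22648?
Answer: -858244300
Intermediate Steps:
(46474 - 24414)*(-16257 + h) = (46474 - 24414)*(-16257 - 22648) = 22060*(-38905) = -858244300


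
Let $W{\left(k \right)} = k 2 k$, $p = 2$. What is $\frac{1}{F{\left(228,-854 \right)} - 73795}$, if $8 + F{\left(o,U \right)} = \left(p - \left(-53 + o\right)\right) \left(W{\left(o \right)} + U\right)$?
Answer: $- \frac{1}{17912525} \approx -5.5827 \cdot 10^{-8}$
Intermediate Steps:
$W{\left(k \right)} = 2 k^{2}$ ($W{\left(k \right)} = 2 k k = 2 k^{2}$)
$F{\left(o,U \right)} = -8 + \left(55 - o\right) \left(U + 2 o^{2}\right)$ ($F{\left(o,U \right)} = -8 + \left(2 - \left(-53 + o\right)\right) \left(2 o^{2} + U\right) = -8 + \left(55 - o\right) \left(U + 2 o^{2}\right)$)
$\frac{1}{F{\left(228,-854 \right)} - 73795} = \frac{1}{\left(-8 - 2 \cdot 228^{3} + 55 \left(-854\right) + 110 \cdot 228^{2} - \left(-854\right) 228\right) - 73795} = \frac{1}{\left(-8 - 23704704 - 46970 + 110 \cdot 51984 + 194712\right) - 73795} = \frac{1}{\left(-8 - 23704704 - 46970 + 5718240 + 194712\right) - 73795} = \frac{1}{-17838730 - 73795} = \frac{1}{-17912525} = - \frac{1}{17912525}$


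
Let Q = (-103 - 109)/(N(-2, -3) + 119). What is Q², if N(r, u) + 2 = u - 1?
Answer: 44944/12769 ≈ 3.5198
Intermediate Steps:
N(r, u) = -3 + u (N(r, u) = -2 + (u - 1) = -2 + (-1 + u) = -3 + u)
Q = -212/113 (Q = (-103 - 109)/((-3 - 3) + 119) = -212/(-6 + 119) = -212/113 ≈ -1.8761)
Q² = (-212/113)² = 44944/12769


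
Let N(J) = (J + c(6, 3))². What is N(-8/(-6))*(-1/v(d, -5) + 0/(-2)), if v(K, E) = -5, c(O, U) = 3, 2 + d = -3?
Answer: 169/45 ≈ 3.7556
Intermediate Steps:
d = -5 (d = -2 - 3 = -5)
N(J) = (3 + J)² (N(J) = (J + 3)² = (3 + J)²)
N(-8/(-6))*(-1/v(d, -5) + 0/(-2)) = (3 - 8/(-6))²*(-1/(-5) + 0/(-2)) = (3 - 8*(-⅙))²*(-1*(-⅕) + 0*(-½)) = (3 + 4/3)²*(⅕ + 0) = (13/3)²*(⅕) = (169/9)*(⅕) = 169/45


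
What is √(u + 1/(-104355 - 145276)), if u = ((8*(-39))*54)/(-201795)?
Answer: √23539240196445891665/16791429215 ≈ 0.28894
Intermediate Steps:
u = 5616/67265 (u = -312*54*(-1/201795) = -16848*(-1/201795) = 5616/67265 ≈ 0.083491)
√(u + 1/(-104355 - 145276)) = √(5616/67265 + 1/(-104355 - 145276)) = √(5616/67265 + 1/(-249631)) = √(5616/67265 - 1/249631) = √(1401860431/16791429215) = √23539240196445891665/16791429215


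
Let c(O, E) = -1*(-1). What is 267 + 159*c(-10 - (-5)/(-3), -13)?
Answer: 426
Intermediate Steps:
c(O, E) = 1
267 + 159*c(-10 - (-5)/(-3), -13) = 267 + 159*1 = 267 + 159 = 426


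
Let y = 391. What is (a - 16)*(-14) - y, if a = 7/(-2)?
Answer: -118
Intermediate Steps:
a = -7/2 (a = 7*(-1/2) = -7/2 ≈ -3.5000)
(a - 16)*(-14) - y = (-7/2 - 16)*(-14) - 1*391 = -39/2*(-14) - 391 = 273 - 391 = -118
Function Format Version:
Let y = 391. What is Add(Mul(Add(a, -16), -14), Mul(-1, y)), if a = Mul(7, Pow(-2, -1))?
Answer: -118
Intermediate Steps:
a = Rational(-7, 2) (a = Mul(7, Rational(-1, 2)) = Rational(-7, 2) ≈ -3.5000)
Add(Mul(Add(a, -16), -14), Mul(-1, y)) = Add(Mul(Add(Rational(-7, 2), -16), -14), Mul(-1, 391)) = Add(Mul(Rational(-39, 2), -14), -391) = Add(273, -391) = -118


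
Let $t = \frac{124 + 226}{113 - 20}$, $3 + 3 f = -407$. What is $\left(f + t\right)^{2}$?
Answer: $\frac{16974400}{961} \approx 17663.0$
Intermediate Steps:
$f = - \frac{410}{3}$ ($f = -1 + \frac{1}{3} \left(-407\right) = -1 - \frac{407}{3} = - \frac{410}{3} \approx -136.67$)
$t = \frac{350}{93} \approx 3.7634$
$\left(f + t\right)^{2} = \left(- \frac{410}{3} + \frac{350}{93}\right)^{2} = \left(- \frac{4120}{31}\right)^{2} = \frac{16974400}{961}$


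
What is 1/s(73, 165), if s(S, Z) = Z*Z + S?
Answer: 1/27298 ≈ 3.6633e-5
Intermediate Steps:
s(S, Z) = S + Z² (s(S, Z) = Z² + S = S + Z²)
1/s(73, 165) = 1/(73 + 165²) = 1/(73 + 27225) = 1/27298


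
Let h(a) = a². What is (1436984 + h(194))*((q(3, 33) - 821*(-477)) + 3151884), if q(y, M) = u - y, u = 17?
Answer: 5225338089300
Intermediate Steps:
q(y, M) = 17 - y
(1436984 + h(194))*((q(3, 33) - 821*(-477)) + 3151884) = (1436984 + 194²)*(((17 - 1*3) - 821*(-477)) + 3151884) = (1436984 + 37636)*(((17 - 3) + 391617) + 3151884) = 1474620*((14 + 391617) + 3151884) = 1474620*(391631 + 3151884) = 1474620*3543515 = 5225338089300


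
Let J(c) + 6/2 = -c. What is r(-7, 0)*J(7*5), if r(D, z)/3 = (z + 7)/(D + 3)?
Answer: 399/2 ≈ 199.50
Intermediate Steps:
r(D, z) = 3*(7 + z)/(3 + D) (r(D, z) = 3*((z + 7)/(D + 3)) = 3*((7 + z)/(3 + D)) = 3*(7 + z)/(3 + D))
J(c) = -3 - c
r(-7, 0)*J(7*5) = (3*(7 + 0)/(3 - 7))*(-3 - 7*5) = (3*7/(-4))*(-3 - 1*35) = (3*(-1/4)*7)*(-3 - 35) = -21/4*(-38) = 399/2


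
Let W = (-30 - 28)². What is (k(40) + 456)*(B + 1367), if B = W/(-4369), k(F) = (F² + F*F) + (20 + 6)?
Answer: 21978075238/4369 ≈ 5.0305e+6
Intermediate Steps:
W = 3364 (W = (-58)² = 3364)
k(F) = 26 + 2*F² (k(F) = (F² + F²) + 26 = 2*F² + 26 = 26 + 2*F²)
B = -3364/4369 (B = 3364/(-4369) = 3364*(-1/4369) = -3364/4369 ≈ -0.76997)
(k(40) + 456)*(B + 1367) = ((26 + 2*40²) + 456)*(-3364/4369 + 1367) = ((26 + 2*1600) + 456)*(5969059/4369) = ((26 + 3200) + 456)*(5969059/4369) = (3226 + 456)*(5969059/4369) = 3682*(5969059/4369) = 21978075238/4369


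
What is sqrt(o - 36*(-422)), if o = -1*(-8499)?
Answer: sqrt(23691) ≈ 153.92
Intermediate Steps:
o = 8499
sqrt(o - 36*(-422)) = sqrt(8499 - 36*(-422)) = sqrt(8499 + 15192) = sqrt(23691)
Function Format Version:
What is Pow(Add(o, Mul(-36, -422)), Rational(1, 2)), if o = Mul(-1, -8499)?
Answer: Pow(23691, Rational(1, 2)) ≈ 153.92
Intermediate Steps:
o = 8499
Pow(Add(o, Mul(-36, -422)), Rational(1, 2)) = Pow(Add(8499, Mul(-36, -422)), Rational(1, 2)) = Pow(Add(8499, 15192), Rational(1, 2)) = Pow(23691, Rational(1, 2))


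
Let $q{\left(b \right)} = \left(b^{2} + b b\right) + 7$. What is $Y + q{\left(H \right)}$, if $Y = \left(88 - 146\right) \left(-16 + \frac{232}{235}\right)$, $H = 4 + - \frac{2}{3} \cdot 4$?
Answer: $\frac{1863941}{2115} \approx 881.3$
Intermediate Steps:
$H = \frac{4}{3}$ ($H = 4 + \left(-2\right) \frac{1}{3} \cdot 4 = 4 - \frac{8}{3} = \frac{4}{3} \approx 1.3333$)
$Y = \frac{204624}{235}$ ($Y = - 58 \left(-16 + 232 \cdot \frac{1}{235}\right) = - 58 \left(-16 + \frac{232}{235}\right) = \left(-58\right) \left(- \frac{3528}{235}\right) = \frac{204624}{235} \approx 870.74$)
$q{\left(b \right)} = 7 + 2 b^{2}$ ($q{\left(b \right)} = \left(b^{2} + b^{2}\right) + 7 = 2 b^{2} + 7 = 7 + 2 b^{2}$)
$Y + q{\left(H \right)} = \frac{204624}{235} + \left(7 + 2 \left(\frac{4}{3}\right)^{2}\right) = \frac{204624}{235} + \left(7 + 2 \cdot \frac{16}{9}\right) = \frac{204624}{235} + \left(7 + \frac{32}{9}\right) = \frac{204624}{235} + \frac{95}{9} = \frac{1863941}{2115}$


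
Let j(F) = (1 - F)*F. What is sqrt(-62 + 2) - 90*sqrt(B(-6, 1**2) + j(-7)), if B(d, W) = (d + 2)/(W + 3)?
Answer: 2*I*(sqrt(15) - 45*sqrt(57)) ≈ -671.74*I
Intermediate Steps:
j(F) = F*(1 - F)
B(d, W) = (2 + d)/(3 + W)
sqrt(-62 + 2) - 90*sqrt(B(-6, 1**2) + j(-7)) = sqrt(-62 + 2) - 90*sqrt((2 - 6)/(3 + 1**2) - 7*(1 - 1*(-7))) = sqrt(-60) - 90*sqrt(-4/(3 + 1) - 7*(1 + 7)) = 2*I*sqrt(15) - 90*sqrt(-4/4 - 7*8) = 2*I*sqrt(15) - 90*sqrt((1/4)*(-4) - 56) = 2*I*sqrt(15) - 90*sqrt(-1 - 56) = 2*I*sqrt(15) - 90*I*sqrt(57) = -90*I*sqrt(57) + 2*I*sqrt(15)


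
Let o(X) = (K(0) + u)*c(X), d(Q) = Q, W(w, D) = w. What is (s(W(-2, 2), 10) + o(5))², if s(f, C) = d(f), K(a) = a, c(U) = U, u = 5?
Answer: 529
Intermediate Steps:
s(f, C) = f
o(X) = 5*X (o(X) = (0 + 5)*X = 5*X)
(s(W(-2, 2), 10) + o(5))² = (-2 + 5*5)² = (-2 + 25)² = 23² = 529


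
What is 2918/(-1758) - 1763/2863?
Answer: -5726794/2516577 ≈ -2.2756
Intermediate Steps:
2918/(-1758) - 1763/2863 = 2918*(-1/1758) - 1763*1/2863 = -1459/879 - 1763/2863 = -5726794/2516577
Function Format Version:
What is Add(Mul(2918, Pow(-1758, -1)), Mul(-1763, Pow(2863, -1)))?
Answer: Rational(-5726794, 2516577) ≈ -2.2756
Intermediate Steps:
Add(Mul(2918, Pow(-1758, -1)), Mul(-1763, Pow(2863, -1))) = Add(Mul(2918, Rational(-1, 1758)), Mul(-1763, Rational(1, 2863))) = Add(Rational(-1459, 879), Rational(-1763, 2863)) = Rational(-5726794, 2516577)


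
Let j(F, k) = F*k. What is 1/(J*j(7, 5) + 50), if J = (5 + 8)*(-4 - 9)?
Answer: -1/5865 ≈ -0.00017050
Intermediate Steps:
J = -169 (J = 13*(-13) = -169)
1/(J*j(7, 5) + 50) = 1/(-1183*5 + 50) = 1/(-169*35 + 50) = 1/(-5915 + 50) = 1/(-5865) = -1/5865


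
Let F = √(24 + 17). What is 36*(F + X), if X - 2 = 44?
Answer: 1656 + 36*√41 ≈ 1886.5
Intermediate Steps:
X = 46 (X = 2 + 44 = 46)
F = √41 ≈ 6.4031
36*(F + X) = 36*(√41 + 46) = 36*(46 + √41) = 1656 + 36*√41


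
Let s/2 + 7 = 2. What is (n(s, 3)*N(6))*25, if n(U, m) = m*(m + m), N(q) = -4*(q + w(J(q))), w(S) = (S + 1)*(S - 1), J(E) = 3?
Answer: -25200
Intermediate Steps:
s = -10 (s = -14 + 2*2 = -14 + 4 = -10)
w(S) = (1 + S)*(-1 + S)
N(q) = -32 - 4*q (N(q) = -4*(q + (-1 + 3**2)) = -4*(q + (-1 + 9)) = -4*(q + 8) = -4*(8 + q) = -32 - 4*q)
n(U, m) = 2*m**2 (n(U, m) = m*(2*m) = 2*m**2)
(n(s, 3)*N(6))*25 = ((2*3**2)*(-32 - 4*6))*25 = ((2*9)*(-32 - 24))*25 = (18*(-56))*25 = -1008*25 = -25200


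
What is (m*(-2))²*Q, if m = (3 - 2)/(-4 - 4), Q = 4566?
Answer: 2283/8 ≈ 285.38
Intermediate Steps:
m = -⅛ (m = 1/(-8) = 1*(-⅛) = -⅛ ≈ -0.12500)
(m*(-2))²*Q = (-⅛*(-2))²*4566 = (¼)²*4566 = (1/16)*4566 = 2283/8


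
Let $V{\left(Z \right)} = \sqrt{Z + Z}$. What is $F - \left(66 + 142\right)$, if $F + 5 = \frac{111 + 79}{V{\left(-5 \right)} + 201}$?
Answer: $\frac{- 213 \sqrt{10} + 42623 i}{\sqrt{10} - 201 i} \approx -212.05 - 0.014868 i$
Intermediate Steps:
$V{\left(Z \right)} = \sqrt{2} \sqrt{Z}$ ($V{\left(Z \right)} = \sqrt{2 Z} = \sqrt{2} \sqrt{Z}$)
$F = -5 + \frac{190}{201 + i \sqrt{10}}$ ($F = -5 + \frac{111 + 79}{\sqrt{2} \sqrt{-5} + 201} = -5 + \frac{190}{\sqrt{2} i \sqrt{5} + 201} = -5 + \frac{190}{i \sqrt{10} + 201} = -5 + \frac{190}{201 + i \sqrt{10}} \approx -4.055 - 0.014868 i$)
$F - \left(66 + 142\right) = \frac{5 \left(- \sqrt{10} + 163 i\right)}{\sqrt{10} - 201 i} - \left(66 + 142\right) = \frac{5 \left(- \sqrt{10} + 163 i\right)}{\sqrt{10} - 201 i} - 208 = -208 + \frac{5 \left(- \sqrt{10} + 163 i\right)}{\sqrt{10} - 201 i}$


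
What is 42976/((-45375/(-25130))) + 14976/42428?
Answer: 2291118144032/96258525 ≈ 23802.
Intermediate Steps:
42976/((-45375/(-25130))) + 14976/42428 = 42976/((-45375*(-1/25130))) + 14976*(1/42428) = 42976/(9075/5026) + 3744/10607 = 42976*(5026/9075) + 3744/10607 = 215997376/9075 + 3744/10607 = 2291118144032/96258525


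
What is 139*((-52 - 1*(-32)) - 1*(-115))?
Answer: 13205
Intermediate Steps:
139*((-52 - 1*(-32)) - 1*(-115)) = 139*((-52 + 32) + 115) = 139*(-20 + 115) = 139*95 = 13205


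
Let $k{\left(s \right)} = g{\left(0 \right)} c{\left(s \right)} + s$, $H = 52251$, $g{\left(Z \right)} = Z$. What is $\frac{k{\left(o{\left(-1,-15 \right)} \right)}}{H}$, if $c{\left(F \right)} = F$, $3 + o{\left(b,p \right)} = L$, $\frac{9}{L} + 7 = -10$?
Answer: $- \frac{20}{296089} \approx -6.7547 \cdot 10^{-5}$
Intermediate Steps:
$L = - \frac{9}{17}$ ($L = \frac{9}{-7 - 10} = \frac{9}{-17} = 9 \left(- \frac{1}{17}\right) = - \frac{9}{17} \approx -0.52941$)
$o{\left(b,p \right)} = - \frac{60}{17}$ ($o{\left(b,p \right)} = -3 - \frac{9}{17} = - \frac{60}{17}$)
$k{\left(s \right)} = s$ ($k{\left(s \right)} = 0 s + s = 0 + s = s$)
$\frac{k{\left(o{\left(-1,-15 \right)} \right)}}{H} = - \frac{60}{17 \cdot 52251} = \left(- \frac{60}{17}\right) \frac{1}{52251} = - \frac{20}{296089}$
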